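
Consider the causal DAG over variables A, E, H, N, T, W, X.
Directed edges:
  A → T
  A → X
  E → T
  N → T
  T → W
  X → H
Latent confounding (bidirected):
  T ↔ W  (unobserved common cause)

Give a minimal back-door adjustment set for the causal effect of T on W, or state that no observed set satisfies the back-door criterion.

T→W: no observed back-door set.

desc(T)\{T}={W}; candidates ⊆ {A,E,H,N,X}.
T↔W: latent back-door arc(s) into T.
size 0: {}; under {} T still reaches {A,E,H,N,W,X} ∋ W.
size 1: {A}, {E}, {H} …(+2); under {A} T still reaches {E,N,W} ∋ W.
size 2: {A,E}, {A,H}, {A,N} …(+7); under {A,E} T still reaches {N,W} ∋ W.
T↔W cannot be blocked by any observed set — no back-door set.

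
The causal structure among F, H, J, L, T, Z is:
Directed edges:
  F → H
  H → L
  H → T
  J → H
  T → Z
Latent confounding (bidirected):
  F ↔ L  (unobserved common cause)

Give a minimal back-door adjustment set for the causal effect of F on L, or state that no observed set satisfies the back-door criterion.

desc(F)\{F}={H,L,T,Z}; candidates ⊆ {J}.
F↔L: latent back-door arc(s) into F.
size 0: {}; under {} F still reaches {L} ∋ L.
size 1: {J}; under {J} F still reaches {L} ∋ L.
F↔L cannot be blocked by any observed set — no back-door set.

F→L: no observed back-door set.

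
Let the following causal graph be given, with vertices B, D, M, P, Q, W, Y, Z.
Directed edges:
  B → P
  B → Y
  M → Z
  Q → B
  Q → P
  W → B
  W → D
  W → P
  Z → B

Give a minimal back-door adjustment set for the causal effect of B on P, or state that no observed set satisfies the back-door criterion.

desc(B)\{B}={P,Y}; candidates ⊆ {D,M,Q,W,Z}.
size 0: {}; under {} B still reaches {D,M,P,Q,W,Z} ∋ P.
size 1: {D}, {M}, {Q} …(+2); under {D} B still reaches {M,P,Q,W,Z} ∋ P.
{Q,W}: B⊥P given {Q,W} in G with B→· removed — back-door holds.

B→P: minimal back-door set {Q, W}.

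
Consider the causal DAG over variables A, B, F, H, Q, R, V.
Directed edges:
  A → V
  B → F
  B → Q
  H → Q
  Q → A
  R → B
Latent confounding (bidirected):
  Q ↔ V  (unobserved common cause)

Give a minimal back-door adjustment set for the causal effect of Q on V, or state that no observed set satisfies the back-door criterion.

Q→V: no observed back-door set.

desc(Q)\{Q}={A,V}; candidates ⊆ {B,F,H,R}.
Q↔V: latent back-door arc(s) into Q.
size 0: {}; under {} Q still reaches {B,F,H,R,V} ∋ V.
size 1: {B}, {F}, {H} …(+1); under {B} Q still reaches {H,V} ∋ V.
size 2: {B,F}, {B,H}, {B,R} …(+3); under {B,F} Q still reaches {H,V} ∋ V.
Q↔V cannot be blocked by any observed set — no back-door set.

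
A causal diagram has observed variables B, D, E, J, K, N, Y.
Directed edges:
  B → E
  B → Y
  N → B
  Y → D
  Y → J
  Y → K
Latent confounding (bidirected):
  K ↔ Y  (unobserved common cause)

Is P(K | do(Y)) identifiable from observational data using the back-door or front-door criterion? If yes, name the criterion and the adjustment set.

desc(Y)\{Y}={D,J,K}; candidates ⊆ {B,E,N}.
Y↔K: latent back-door arc(s) into Y.
size 0: {}; under {} Y still reaches {B,E,K,N} ∋ K.
size 1: {B}, {E}, {N}; under {B} Y still reaches {K} ∋ K.
size 2: {B,E}, {B,N}, {E,N}; under {B,E} Y still reaches {K} ∋ K.
Y↔K cannot be blocked by any observed set — no back-door set.
No mediator lies on a directed Y→…→K path.
Neither criterion identifies P(K|do(Y)) in this graph.

P(K|do(Y)): not identifiable (no BD/FD set).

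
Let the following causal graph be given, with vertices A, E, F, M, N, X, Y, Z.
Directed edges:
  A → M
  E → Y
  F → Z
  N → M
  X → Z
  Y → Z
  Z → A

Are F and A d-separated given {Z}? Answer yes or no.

Bayes-Ball from F | {Z} reaches {E,X,Y}.
A ∉ reach(F|{Z}) ⇒ F ⊥ A | {Z}.

Yes — F ⊥ A | {Z}.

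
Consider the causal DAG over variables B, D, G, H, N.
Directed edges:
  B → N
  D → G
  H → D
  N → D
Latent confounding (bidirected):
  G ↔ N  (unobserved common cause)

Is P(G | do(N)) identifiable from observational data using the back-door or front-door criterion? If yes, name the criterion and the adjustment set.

P(G|do(N)): frontdoor, adjust for {D}.

desc(N)\{N}={D,G}; candidates ⊆ {B,H}.
N↔G: latent back-door arc(s) into N.
size 0: {}; under {} N still reaches {B,G} ∋ G.
size 1: {B}, {H}; under {B} N still reaches {G} ∋ G.
size 2: {B,H}; under {B,H} N still reaches {G} ∋ G.
N↔G cannot be blocked by any observed set — no back-door set.
{D}: (i) intercepts every directed N→G path; (ii) no back-door N→{D}; (iii) {N} blocks every back-door {D}→G. Front-door holds.
P(G|do(N)) = Σ_{D} P(D|N) Σ_{N'} P(G|D,N')P(N').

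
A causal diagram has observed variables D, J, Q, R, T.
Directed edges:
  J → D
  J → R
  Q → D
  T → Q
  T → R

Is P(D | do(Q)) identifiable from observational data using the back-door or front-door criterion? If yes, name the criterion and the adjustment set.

desc(Q)\{Q}={D}; candidates ⊆ {J,R,T}.
∅: Q⊥D given ∅ in G with Q→· removed — back-door holds.
P(D|do(Q)) = P(D|Q) — no adjustment needed.

P(D|do(Q)): backdoor, adjust for ∅.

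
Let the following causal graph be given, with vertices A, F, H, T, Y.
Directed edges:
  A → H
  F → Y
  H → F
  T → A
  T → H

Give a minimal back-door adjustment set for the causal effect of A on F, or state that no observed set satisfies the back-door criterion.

A→F: minimal back-door set {T}.

desc(A)\{A}={F,H,Y}; candidates ⊆ {T}.
size 0: {}; under {} A still reaches {F,H,T,Y} ∋ F.
{T}: A⊥F given {T} in G with A→· removed — back-door holds.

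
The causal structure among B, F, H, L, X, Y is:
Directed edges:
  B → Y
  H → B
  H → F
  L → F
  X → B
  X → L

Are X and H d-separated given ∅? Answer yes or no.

Yes — X ⊥ H | ∅.

Bayes-Ball from X | ∅ reaches {B,F,L,Y}.
H ∉ reach(X|∅) ⇒ X ⊥ H | ∅.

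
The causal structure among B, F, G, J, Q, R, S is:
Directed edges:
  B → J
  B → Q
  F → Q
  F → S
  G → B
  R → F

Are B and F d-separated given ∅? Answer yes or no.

Bayes-Ball from B | ∅ reaches {G,J,Q}.
F ∉ reach(B|∅) ⇒ B ⊥ F | ∅.

Yes — B ⊥ F | ∅.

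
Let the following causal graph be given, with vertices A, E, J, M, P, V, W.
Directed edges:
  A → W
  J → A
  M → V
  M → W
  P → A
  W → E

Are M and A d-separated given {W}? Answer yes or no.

No — M and A are d-connected given {W}.

Bayes-Ball from M | {W} reaches {A,J,P,V}.
A ∈ reach(M|{W}) ⇒ M ⊥̸ A | {W}.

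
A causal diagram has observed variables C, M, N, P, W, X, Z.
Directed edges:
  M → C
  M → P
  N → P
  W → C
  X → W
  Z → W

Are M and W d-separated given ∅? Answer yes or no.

Yes — M ⊥ W | ∅.

Bayes-Ball from M | ∅ reaches {C,P}.
W ∉ reach(M|∅) ⇒ M ⊥ W | ∅.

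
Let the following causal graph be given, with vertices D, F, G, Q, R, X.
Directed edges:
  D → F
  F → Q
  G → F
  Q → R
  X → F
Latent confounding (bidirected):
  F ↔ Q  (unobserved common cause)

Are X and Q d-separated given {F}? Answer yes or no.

No — X and Q are d-connected given {F}.

Bayes-Ball from X | {F} reaches {D,G,Q,R}.
Q ∈ reach(X|{F}) ⇒ X ⊥̸ Q | {F}.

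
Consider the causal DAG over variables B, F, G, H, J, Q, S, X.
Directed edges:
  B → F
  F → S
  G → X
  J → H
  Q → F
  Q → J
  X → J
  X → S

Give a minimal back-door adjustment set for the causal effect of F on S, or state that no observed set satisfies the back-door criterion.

F→S: minimal back-door set ∅.

desc(F)\{F}={S}; candidates ⊆ {B,G,H,J,Q,X}.
∅: F⊥S given ∅ in G with F→· removed — back-door holds.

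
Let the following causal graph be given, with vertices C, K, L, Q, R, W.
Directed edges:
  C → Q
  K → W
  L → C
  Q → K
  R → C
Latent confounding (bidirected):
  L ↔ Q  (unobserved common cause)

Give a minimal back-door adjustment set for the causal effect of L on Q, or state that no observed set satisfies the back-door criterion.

desc(L)\{L}={C,K,Q,W}; candidates ⊆ {R}.
L↔Q: latent back-door arc(s) into L.
size 0: {}; under {} L still reaches {K,Q,W} ∋ Q.
size 1: {R}; under {R} L still reaches {K,Q,W} ∋ Q.
L↔Q cannot be blocked by any observed set — no back-door set.

L→Q: no observed back-door set.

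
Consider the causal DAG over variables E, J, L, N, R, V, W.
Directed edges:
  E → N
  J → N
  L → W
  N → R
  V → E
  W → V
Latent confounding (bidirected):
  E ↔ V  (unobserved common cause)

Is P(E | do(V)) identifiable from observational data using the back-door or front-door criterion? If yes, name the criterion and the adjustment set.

P(E|do(V)): not identifiable (no BD/FD set).

desc(V)\{V}={E,N,R}; candidates ⊆ {J,L,W}.
V↔E: latent back-door arc(s) into V.
size 0: {}; under {} V still reaches {E,L,N,R,W} ∋ E.
size 1: {J}, {L}, {W}; under {J} V still reaches {E,L,N,R,W} ∋ E.
size 2: {J,L}, {J,W}, {L,W}; under {J,L} V still reaches {E,N,R,W} ∋ E.
V↔E cannot be blocked by any observed set — no back-door set.
No mediator lies on a directed V→…→E path.
Neither criterion identifies P(E|do(V)) in this graph.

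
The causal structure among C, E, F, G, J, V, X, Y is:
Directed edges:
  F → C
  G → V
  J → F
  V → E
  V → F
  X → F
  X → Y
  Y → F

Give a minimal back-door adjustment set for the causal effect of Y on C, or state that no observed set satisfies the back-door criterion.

desc(Y)\{Y}={C,F}; candidates ⊆ {E,G,J,V,X}.
size 0: {}; under {} Y still reaches {C,F,X} ∋ C.
{X}: Y⊥C given {X} in G with Y→· removed — back-door holds.

Y→C: minimal back-door set {X}.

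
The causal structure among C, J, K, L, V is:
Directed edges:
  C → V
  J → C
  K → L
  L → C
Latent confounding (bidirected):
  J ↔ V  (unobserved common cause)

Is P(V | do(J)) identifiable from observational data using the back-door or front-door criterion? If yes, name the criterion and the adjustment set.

P(V|do(J)): frontdoor, adjust for {C}.

desc(J)\{J}={C,V}; candidates ⊆ {K,L}.
J↔V: latent back-door arc(s) into J.
size 0: {}; under {} J still reaches {V} ∋ V.
size 1: {K}, {L}; under {K} J still reaches {V} ∋ V.
size 2: {K,L}; under {K,L} J still reaches {V} ∋ V.
J↔V cannot be blocked by any observed set — no back-door set.
{C}: (i) intercepts every directed J→V path; (ii) no back-door J→{C}; (iii) {J} blocks every back-door {C}→V. Front-door holds.
P(V|do(J)) = Σ_{C} P(C|J) Σ_{J'} P(V|C,J')P(J').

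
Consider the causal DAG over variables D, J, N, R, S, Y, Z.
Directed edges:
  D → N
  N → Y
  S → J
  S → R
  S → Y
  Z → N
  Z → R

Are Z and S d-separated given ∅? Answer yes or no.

Yes — Z ⊥ S | ∅.

Bayes-Ball from Z | ∅ reaches {N,R,Y}.
S ∉ reach(Z|∅) ⇒ Z ⊥ S | ∅.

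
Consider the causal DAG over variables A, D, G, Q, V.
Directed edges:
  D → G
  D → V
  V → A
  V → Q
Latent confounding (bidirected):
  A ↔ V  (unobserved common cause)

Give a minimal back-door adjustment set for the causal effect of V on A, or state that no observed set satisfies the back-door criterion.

V→A: no observed back-door set.

desc(V)\{V}={A,Q}; candidates ⊆ {D,G}.
V↔A: latent back-door arc(s) into V.
size 0: {}; under {} V still reaches {A,D,G} ∋ A.
size 1: {D}, {G}; under {D} V still reaches {A} ∋ A.
size 2: {D,G}; under {D,G} V still reaches {A} ∋ A.
V↔A cannot be blocked by any observed set — no back-door set.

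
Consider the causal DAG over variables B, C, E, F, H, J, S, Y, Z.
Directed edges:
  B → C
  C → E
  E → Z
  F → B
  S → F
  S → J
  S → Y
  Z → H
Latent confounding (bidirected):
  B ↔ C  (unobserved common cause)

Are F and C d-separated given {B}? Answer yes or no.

Bayes-Ball from F | {B} reaches {C,E,H,J,S,Y,Z}.
C ∈ reach(F|{B}) ⇒ F ⊥̸ C | {B}.

No — F and C are d-connected given {B}.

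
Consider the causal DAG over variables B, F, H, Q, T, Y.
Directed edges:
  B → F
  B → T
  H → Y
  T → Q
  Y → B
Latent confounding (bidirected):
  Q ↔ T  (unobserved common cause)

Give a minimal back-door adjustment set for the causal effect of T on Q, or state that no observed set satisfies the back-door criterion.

T→Q: no observed back-door set.

desc(T)\{T}={Q}; candidates ⊆ {B,F,H,Y}.
T↔Q: latent back-door arc(s) into T.
size 0: {}; under {} T still reaches {B,F,H,Q,Y} ∋ Q.
size 1: {B}, {F}, {H} …(+1); under {B} T still reaches {Q} ∋ Q.
size 2: {B,F}, {B,H}, {B,Y} …(+3); under {B,F} T still reaches {Q} ∋ Q.
T↔Q cannot be blocked by any observed set — no back-door set.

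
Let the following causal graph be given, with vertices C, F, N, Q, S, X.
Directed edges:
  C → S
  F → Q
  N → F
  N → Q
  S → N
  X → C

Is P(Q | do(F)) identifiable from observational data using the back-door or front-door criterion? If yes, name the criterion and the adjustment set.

P(Q|do(F)): backdoor, adjust for {N}.

desc(F)\{F}={Q}; candidates ⊆ {C,N,S,X}.
size 0: {}; under {} F still reaches {C,N,Q,S,X} ∋ Q.
{N}: F⊥Q given {N} in G with F→· removed — back-door holds.
P(Q|do(F)) = Σ_{N} P(Q|F,N)·P(N).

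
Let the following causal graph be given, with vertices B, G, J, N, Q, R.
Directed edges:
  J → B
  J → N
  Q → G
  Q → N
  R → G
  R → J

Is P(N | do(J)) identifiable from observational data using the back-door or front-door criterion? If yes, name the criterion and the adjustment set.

desc(J)\{J}={B,N}; candidates ⊆ {G,Q,R}.
∅: J⊥N given ∅ in G with J→· removed — back-door holds.
P(N|do(J)) = P(N|J) — no adjustment needed.

P(N|do(J)): backdoor, adjust for ∅.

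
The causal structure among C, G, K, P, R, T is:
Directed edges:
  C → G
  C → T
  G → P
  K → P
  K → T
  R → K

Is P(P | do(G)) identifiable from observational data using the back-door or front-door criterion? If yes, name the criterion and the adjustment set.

desc(G)\{G}={P}; candidates ⊆ {C,K,R,T}.
∅: G⊥P given ∅ in G with G→· removed — back-door holds.
P(P|do(G)) = P(P|G) — no adjustment needed.

P(P|do(G)): backdoor, adjust for ∅.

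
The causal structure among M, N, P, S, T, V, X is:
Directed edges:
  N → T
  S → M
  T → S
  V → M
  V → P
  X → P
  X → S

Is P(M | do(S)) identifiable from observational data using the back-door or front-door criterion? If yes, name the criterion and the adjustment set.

P(M|do(S)): backdoor, adjust for ∅.

desc(S)\{S}={M}; candidates ⊆ {N,P,T,V,X}.
∅: S⊥M given ∅ in G with S→· removed — back-door holds.
P(M|do(S)) = P(M|S) — no adjustment needed.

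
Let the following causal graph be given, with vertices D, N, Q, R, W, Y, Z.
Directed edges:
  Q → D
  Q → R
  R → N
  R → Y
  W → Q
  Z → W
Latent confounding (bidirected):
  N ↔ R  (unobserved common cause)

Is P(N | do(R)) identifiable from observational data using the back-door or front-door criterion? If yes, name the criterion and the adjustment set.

desc(R)\{R}={N,Y}; candidates ⊆ {D,Q,W,Z}.
R↔N: latent back-door arc(s) into R.
size 0: {}; under {} R still reaches {D,N,Q,W,Z} ∋ N.
size 1: {D}, {Q}, {W} …(+1); under {D} R still reaches {N,Q,W,Z} ∋ N.
size 2: {D,Q}, {D,W}, {D,Z} …(+3); under {D,Q} R still reaches {N} ∋ N.
R↔N cannot be blocked by any observed set — no back-door set.
No mediator lies on a directed R→…→N path.
Neither criterion identifies P(N|do(R)) in this graph.

P(N|do(R)): not identifiable (no BD/FD set).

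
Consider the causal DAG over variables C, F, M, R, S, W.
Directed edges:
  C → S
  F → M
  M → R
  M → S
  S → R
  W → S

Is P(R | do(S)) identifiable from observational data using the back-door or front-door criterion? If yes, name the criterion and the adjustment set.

P(R|do(S)): backdoor, adjust for {M}.

desc(S)\{S}={R}; candidates ⊆ {C,F,M,W}.
size 0: {}; under {} S still reaches {C,F,M,R,W} ∋ R.
{M}: S⊥R given {M} in G with S→· removed — back-door holds.
P(R|do(S)) = Σ_{M} P(R|S,M)·P(M).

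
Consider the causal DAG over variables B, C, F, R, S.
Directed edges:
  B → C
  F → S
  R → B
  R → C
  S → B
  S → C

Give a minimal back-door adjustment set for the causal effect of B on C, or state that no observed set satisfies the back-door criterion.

desc(B)\{B}={C}; candidates ⊆ {F,R,S}.
size 0: {}; under {} B still reaches {C,F,R,S} ∋ C.
size 1: {F}, {R}, {S}; under {F} B still reaches {C,R,S} ∋ C.
{R,S}: B⊥C given {R,S} in G with B→· removed — back-door holds.

B→C: minimal back-door set {R, S}.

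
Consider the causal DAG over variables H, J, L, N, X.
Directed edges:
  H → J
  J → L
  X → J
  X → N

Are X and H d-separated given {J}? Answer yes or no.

No — X and H are d-connected given {J}.

Bayes-Ball from X | {J} reaches {H,N}.
H ∈ reach(X|{J}) ⇒ X ⊥̸ H | {J}.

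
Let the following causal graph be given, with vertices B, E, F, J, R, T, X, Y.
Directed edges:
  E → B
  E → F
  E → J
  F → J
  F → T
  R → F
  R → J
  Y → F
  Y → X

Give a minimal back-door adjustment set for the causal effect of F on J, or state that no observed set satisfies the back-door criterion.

F→J: minimal back-door set {E, R}.

desc(F)\{F}={J,T}; candidates ⊆ {B,E,R,X,Y}.
size 0: {}; under {} F still reaches {B,E,J,R,X,Y} ∋ J.
size 1: {B}, {E}, {R} …(+2); under {B} F still reaches {E,J,R,X,Y} ∋ J.
{E,R}: F⊥J given {E,R} in G with F→· removed — back-door holds.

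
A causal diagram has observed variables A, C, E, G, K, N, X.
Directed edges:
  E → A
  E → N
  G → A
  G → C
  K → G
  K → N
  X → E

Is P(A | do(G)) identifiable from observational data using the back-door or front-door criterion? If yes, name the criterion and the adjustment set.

desc(G)\{G}={A,C}; candidates ⊆ {E,K,N,X}.
∅: G⊥A given ∅ in G with G→· removed — back-door holds.
P(A|do(G)) = P(A|G) — no adjustment needed.

P(A|do(G)): backdoor, adjust for ∅.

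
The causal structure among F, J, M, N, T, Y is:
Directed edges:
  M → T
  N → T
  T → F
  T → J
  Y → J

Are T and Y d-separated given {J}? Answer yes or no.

No — T and Y are d-connected given {J}.

Bayes-Ball from T | {J} reaches {F,M,N,Y}.
Y ∈ reach(T|{J}) ⇒ T ⊥̸ Y | {J}.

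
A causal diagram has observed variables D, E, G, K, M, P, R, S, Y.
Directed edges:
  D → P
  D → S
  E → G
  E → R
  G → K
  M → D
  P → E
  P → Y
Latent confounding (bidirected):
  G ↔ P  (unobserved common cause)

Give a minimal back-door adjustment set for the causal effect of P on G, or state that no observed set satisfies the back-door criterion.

desc(P)\{P}={E,G,K,R,Y}; candidates ⊆ {D,M,S}.
P↔G: latent back-door arc(s) into P.
size 0: {}; under {} P still reaches {D,G,K,M,S} ∋ G.
size 1: {D}, {M}, {S}; under {D} P still reaches {G,K} ∋ G.
size 2: {D,M}, {D,S}, {M,S}; under {D,M} P still reaches {G,K} ∋ G.
P↔G cannot be blocked by any observed set — no back-door set.

P→G: no observed back-door set.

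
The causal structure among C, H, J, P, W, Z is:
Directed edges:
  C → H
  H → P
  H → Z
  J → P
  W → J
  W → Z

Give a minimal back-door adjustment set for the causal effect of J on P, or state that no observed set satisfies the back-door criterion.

desc(J)\{J}={P}; candidates ⊆ {C,H,W,Z}.
∅: J⊥P given ∅ in G with J→· removed — back-door holds.

J→P: minimal back-door set ∅.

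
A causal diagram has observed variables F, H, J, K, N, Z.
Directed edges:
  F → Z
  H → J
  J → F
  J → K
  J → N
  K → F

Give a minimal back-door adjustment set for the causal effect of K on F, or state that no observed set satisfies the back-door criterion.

K→F: minimal back-door set {J}.

desc(K)\{K}={F,Z}; candidates ⊆ {H,J,N}.
size 0: {}; under {} K still reaches {F,H,J,N,Z} ∋ F.
{J}: K⊥F given {J} in G with K→· removed — back-door holds.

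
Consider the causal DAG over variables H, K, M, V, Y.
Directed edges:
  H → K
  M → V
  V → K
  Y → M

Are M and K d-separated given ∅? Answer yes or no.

Bayes-Ball from M | ∅ reaches {K,V,Y}.
K ∈ reach(M|∅) ⇒ M ⊥̸ K | ∅.

No — M and K are d-connected given ∅.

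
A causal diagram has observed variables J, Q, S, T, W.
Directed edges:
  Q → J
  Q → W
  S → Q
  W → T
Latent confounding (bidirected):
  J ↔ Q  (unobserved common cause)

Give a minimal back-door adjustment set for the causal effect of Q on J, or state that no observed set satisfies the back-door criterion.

Q→J: no observed back-door set.

desc(Q)\{Q}={J,T,W}; candidates ⊆ {S}.
Q↔J: latent back-door arc(s) into Q.
size 0: {}; under {} Q still reaches {J,S} ∋ J.
size 1: {S}; under {S} Q still reaches {J} ∋ J.
Q↔J cannot be blocked by any observed set — no back-door set.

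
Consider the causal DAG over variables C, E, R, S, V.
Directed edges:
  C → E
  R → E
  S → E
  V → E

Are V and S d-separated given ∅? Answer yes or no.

Bayes-Ball from V | ∅ reaches {E}.
S ∉ reach(V|∅) ⇒ V ⊥ S | ∅.

Yes — V ⊥ S | ∅.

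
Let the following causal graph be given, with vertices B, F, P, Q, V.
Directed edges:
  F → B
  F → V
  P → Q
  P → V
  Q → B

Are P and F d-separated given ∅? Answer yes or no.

Yes — P ⊥ F | ∅.

Bayes-Ball from P | ∅ reaches {B,Q,V}.
F ∉ reach(P|∅) ⇒ P ⊥ F | ∅.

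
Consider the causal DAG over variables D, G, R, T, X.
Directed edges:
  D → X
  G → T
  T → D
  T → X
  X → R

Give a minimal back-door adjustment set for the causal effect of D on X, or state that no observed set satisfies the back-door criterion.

D→X: minimal back-door set {T}.

desc(D)\{D}={R,X}; candidates ⊆ {G,T}.
size 0: {}; under {} D still reaches {G,R,T,X} ∋ X.
{T}: D⊥X given {T} in G with D→· removed — back-door holds.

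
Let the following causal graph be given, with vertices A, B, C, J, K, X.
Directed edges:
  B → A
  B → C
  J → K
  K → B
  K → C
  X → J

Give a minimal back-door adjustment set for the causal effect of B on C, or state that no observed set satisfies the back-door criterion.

B→C: minimal back-door set {K}.

desc(B)\{B}={A,C}; candidates ⊆ {J,K,X}.
size 0: {}; under {} B still reaches {C,J,K,X} ∋ C.
{K}: B⊥C given {K} in G with B→· removed — back-door holds.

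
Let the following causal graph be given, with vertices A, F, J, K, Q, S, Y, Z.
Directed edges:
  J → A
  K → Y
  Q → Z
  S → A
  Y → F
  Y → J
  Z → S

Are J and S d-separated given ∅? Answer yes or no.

Bayes-Ball from J | ∅ reaches {A,F,K,Y}.
S ∉ reach(J|∅) ⇒ J ⊥ S | ∅.

Yes — J ⊥ S | ∅.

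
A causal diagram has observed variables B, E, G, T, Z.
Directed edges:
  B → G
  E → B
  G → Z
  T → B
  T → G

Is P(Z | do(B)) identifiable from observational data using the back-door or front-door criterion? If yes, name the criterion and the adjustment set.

desc(B)\{B}={G,Z}; candidates ⊆ {E,T}.
size 0: {}; under {} B still reaches {E,G,T,Z} ∋ Z.
{T}: B⊥Z given {T} in G with B→· removed — back-door holds.
P(Z|do(B)) = Σ_{T} P(Z|B,T)·P(T).

P(Z|do(B)): backdoor, adjust for {T}.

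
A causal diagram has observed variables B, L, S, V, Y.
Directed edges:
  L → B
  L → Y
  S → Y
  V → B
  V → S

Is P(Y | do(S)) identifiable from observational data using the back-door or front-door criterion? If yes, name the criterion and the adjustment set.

desc(S)\{S}={Y}; candidates ⊆ {B,L,V}.
∅: S⊥Y given ∅ in G with S→· removed — back-door holds.
P(Y|do(S)) = P(Y|S) — no adjustment needed.

P(Y|do(S)): backdoor, adjust for ∅.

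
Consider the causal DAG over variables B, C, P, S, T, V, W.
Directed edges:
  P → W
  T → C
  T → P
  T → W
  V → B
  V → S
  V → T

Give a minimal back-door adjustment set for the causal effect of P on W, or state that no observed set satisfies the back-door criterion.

desc(P)\{P}={W}; candidates ⊆ {B,C,S,T,V}.
size 0: {}; under {} P still reaches {B,C,S,T,V,W} ∋ W.
{T}: P⊥W given {T} in G with P→· removed — back-door holds.

P→W: minimal back-door set {T}.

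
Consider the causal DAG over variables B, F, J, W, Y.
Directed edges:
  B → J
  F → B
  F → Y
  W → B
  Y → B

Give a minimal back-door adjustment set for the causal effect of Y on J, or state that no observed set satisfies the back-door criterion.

desc(Y)\{Y}={B,J}; candidates ⊆ {F,W}.
size 0: {}; under {} Y still reaches {B,F,J} ∋ J.
{F}: Y⊥J given {F} in G with Y→· removed — back-door holds.

Y→J: minimal back-door set {F}.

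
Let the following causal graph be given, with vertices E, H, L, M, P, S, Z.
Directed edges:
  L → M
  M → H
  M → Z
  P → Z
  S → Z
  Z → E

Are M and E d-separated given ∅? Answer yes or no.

No — M and E are d-connected given ∅.

Bayes-Ball from M | ∅ reaches {E,H,L,Z}.
E ∈ reach(M|∅) ⇒ M ⊥̸ E | ∅.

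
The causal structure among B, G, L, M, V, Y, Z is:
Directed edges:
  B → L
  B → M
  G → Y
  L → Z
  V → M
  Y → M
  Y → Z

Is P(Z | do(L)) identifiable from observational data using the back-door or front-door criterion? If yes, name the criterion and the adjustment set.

P(Z|do(L)): backdoor, adjust for ∅.

desc(L)\{L}={Z}; candidates ⊆ {B,G,M,V,Y}.
∅: L⊥Z given ∅ in G with L→· removed — back-door holds.
P(Z|do(L)) = P(Z|L) — no adjustment needed.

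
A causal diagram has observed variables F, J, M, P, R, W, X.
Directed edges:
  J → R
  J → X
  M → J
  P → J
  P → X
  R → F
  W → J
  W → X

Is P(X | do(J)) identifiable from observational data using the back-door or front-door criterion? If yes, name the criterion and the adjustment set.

desc(J)\{J}={F,R,X}; candidates ⊆ {M,P,W}.
size 0: {}; under {} J still reaches {M,P,W,X} ∋ X.
size 1: {M}, {P}, {W}; under {M} J still reaches {P,W,X} ∋ X.
{P,W}: J⊥X given {P,W} in G with J→· removed — back-door holds.
P(X|do(J)) = Σ_{P,W} P(X|J,P,W)·P(P,W).

P(X|do(J)): backdoor, adjust for {P, W}.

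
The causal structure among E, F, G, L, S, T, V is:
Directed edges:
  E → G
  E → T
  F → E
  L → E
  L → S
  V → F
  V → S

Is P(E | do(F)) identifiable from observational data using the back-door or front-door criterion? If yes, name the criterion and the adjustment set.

P(E|do(F)): backdoor, adjust for ∅.

desc(F)\{F}={E,G,T}; candidates ⊆ {L,S,V}.
∅: F⊥E given ∅ in G with F→· removed — back-door holds.
P(E|do(F)) = P(E|F) — no adjustment needed.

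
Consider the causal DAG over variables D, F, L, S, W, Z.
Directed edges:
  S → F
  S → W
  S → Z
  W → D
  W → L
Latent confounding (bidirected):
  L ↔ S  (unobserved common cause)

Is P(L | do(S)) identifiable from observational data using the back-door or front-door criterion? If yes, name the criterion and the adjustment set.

desc(S)\{S}={D,F,L,W,Z}; candidates ⊆ {—}.
S↔L: latent back-door arc(s) into S.
size 0: {}; under {} S still reaches {L} ∋ L.
S↔L cannot be blocked by any observed set — no back-door set.
{W}: (i) intercepts every directed S→L path; (ii) no back-door S→{W}; (iii) {S} blocks every back-door {W}→L. Front-door holds.
P(L|do(S)) = Σ_{W} P(W|S) Σ_{S'} P(L|W,S')P(S').

P(L|do(S)): frontdoor, adjust for {W}.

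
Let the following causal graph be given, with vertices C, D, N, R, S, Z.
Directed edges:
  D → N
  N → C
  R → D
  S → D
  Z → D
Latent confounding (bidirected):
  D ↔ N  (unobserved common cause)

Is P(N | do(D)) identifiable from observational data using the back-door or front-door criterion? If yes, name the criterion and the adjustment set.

desc(D)\{D}={C,N}; candidates ⊆ {R,S,Z}.
D↔N: latent back-door arc(s) into D.
size 0: {}; under {} D still reaches {C,N,R,S,Z} ∋ N.
size 1: {R}, {S}, {Z}; under {R} D still reaches {C,N,S,Z} ∋ N.
size 2: {R,S}, {R,Z}, {S,Z}; under {R,S} D still reaches {C,N,Z} ∋ N.
D↔N cannot be blocked by any observed set — no back-door set.
No mediator lies on a directed D→…→N path.
Neither criterion identifies P(N|do(D)) in this graph.

P(N|do(D)): not identifiable (no BD/FD set).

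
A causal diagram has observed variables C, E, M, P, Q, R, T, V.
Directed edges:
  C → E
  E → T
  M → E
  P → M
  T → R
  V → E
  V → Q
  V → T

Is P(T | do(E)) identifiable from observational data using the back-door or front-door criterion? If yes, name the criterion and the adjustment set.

P(T|do(E)): backdoor, adjust for {V}.

desc(E)\{E}={R,T}; candidates ⊆ {C,M,P,Q,V}.
size 0: {}; under {} E still reaches {C,M,P,Q,R,T,V} ∋ T.
{V}: E⊥T given {V} in G with E→· removed — back-door holds.
P(T|do(E)) = Σ_{V} P(T|E,V)·P(V).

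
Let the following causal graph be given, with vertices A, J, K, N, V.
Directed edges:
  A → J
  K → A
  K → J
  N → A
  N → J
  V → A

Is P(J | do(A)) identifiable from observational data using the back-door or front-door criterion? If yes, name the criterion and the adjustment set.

P(J|do(A)): backdoor, adjust for {K, N}.

desc(A)\{A}={J}; candidates ⊆ {K,N,V}.
size 0: {}; under {} A still reaches {J,K,N,V} ∋ J.
size 1: {K}, {N}, {V}; under {K} A still reaches {J,N,V} ∋ J.
{K,N}: A⊥J given {K,N} in G with A→· removed — back-door holds.
P(J|do(A)) = Σ_{K,N} P(J|A,K,N)·P(K,N).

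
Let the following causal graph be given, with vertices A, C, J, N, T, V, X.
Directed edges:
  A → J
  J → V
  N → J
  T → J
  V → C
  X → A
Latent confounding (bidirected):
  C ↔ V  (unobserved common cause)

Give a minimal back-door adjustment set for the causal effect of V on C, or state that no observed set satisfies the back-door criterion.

V→C: no observed back-door set.

desc(V)\{V}={C}; candidates ⊆ {A,J,N,T,X}.
V↔C: latent back-door arc(s) into V.
size 0: {}; under {} V still reaches {A,C,J,N,T,X} ∋ C.
size 1: {A}, {J}, {N} …(+2); under {A} V still reaches {C,J,N,T} ∋ C.
size 2: {A,J}, {A,N}, {A,T} …(+7); under {A,J} V still reaches {C} ∋ C.
V↔C cannot be blocked by any observed set — no back-door set.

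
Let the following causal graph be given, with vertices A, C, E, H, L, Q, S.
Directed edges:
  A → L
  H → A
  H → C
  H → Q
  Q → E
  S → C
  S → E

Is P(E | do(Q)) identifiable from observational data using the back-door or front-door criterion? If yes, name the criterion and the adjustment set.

P(E|do(Q)): backdoor, adjust for ∅.

desc(Q)\{Q}={E}; candidates ⊆ {A,C,H,L,S}.
∅: Q⊥E given ∅ in G with Q→· removed — back-door holds.
P(E|do(Q)) = P(E|Q) — no adjustment needed.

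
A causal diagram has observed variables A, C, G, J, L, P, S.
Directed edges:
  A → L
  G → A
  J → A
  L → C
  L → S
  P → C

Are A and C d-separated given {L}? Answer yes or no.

Yes — A ⊥ C | {L}.

Bayes-Ball from A | {L} reaches {G,J}.
C ∉ reach(A|{L}) ⇒ A ⊥ C | {L}.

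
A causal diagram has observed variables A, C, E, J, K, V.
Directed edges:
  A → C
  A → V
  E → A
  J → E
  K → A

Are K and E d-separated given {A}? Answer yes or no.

Bayes-Ball from K | {A} reaches {E,J}.
E ∈ reach(K|{A}) ⇒ K ⊥̸ E | {A}.

No — K and E are d-connected given {A}.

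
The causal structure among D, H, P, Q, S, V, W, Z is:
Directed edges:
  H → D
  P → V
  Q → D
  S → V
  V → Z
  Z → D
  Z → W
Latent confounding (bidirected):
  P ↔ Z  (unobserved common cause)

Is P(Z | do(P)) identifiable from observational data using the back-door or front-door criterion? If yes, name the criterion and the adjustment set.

P(Z|do(P)): frontdoor, adjust for {V}.

desc(P)\{P}={D,V,W,Z}; candidates ⊆ {H,Q,S}.
P↔Z: latent back-door arc(s) into P.
size 0: {}; under {} P still reaches {D,W,Z} ∋ Z.
size 1: {H}, {Q}, {S}; under {H} P still reaches {D,W,Z} ∋ Z.
size 2: {H,Q}, {H,S}, {Q,S}; under {H,Q} P still reaches {D,W,Z} ∋ Z.
P↔Z cannot be blocked by any observed set — no back-door set.
{V}: (i) intercepts every directed P→Z path; (ii) no back-door P→{V}; (iii) {P} blocks every back-door {V}→Z. Front-door holds.
P(Z|do(P)) = Σ_{V} P(V|P) Σ_{P'} P(Z|V,P')P(P').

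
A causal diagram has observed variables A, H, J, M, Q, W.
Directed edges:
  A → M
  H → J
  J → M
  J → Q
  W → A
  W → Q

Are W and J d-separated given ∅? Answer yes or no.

Yes — W ⊥ J | ∅.

Bayes-Ball from W | ∅ reaches {A,M,Q}.
J ∉ reach(W|∅) ⇒ W ⊥ J | ∅.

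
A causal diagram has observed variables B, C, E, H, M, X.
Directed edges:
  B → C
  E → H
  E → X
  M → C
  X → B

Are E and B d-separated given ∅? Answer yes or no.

Bayes-Ball from E | ∅ reaches {B,C,H,X}.
B ∈ reach(E|∅) ⇒ E ⊥̸ B | ∅.

No — E and B are d-connected given ∅.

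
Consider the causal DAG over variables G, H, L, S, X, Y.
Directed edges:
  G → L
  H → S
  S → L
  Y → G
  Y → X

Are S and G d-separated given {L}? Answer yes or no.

No — S and G are d-connected given {L}.

Bayes-Ball from S | {L} reaches {G,H,X,Y}.
G ∈ reach(S|{L}) ⇒ S ⊥̸ G | {L}.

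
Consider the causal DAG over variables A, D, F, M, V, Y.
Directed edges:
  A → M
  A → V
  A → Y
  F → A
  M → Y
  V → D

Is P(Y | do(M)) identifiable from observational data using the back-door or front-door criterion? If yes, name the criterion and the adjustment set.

P(Y|do(M)): backdoor, adjust for {A}.

desc(M)\{M}={Y}; candidates ⊆ {A,D,F,V}.
size 0: {}; under {} M still reaches {A,D,F,V,Y} ∋ Y.
{A}: M⊥Y given {A} in G with M→· removed — back-door holds.
P(Y|do(M)) = Σ_{A} P(Y|M,A)·P(A).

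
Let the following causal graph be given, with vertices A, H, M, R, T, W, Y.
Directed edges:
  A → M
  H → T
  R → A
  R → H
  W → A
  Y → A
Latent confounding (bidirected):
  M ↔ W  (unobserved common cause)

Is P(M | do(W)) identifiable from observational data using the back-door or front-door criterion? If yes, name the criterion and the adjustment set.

P(M|do(W)): frontdoor, adjust for {A}.

desc(W)\{W}={A,M}; candidates ⊆ {H,R,T,Y}.
W↔M: latent back-door arc(s) into W.
size 0: {}; under {} W still reaches {M} ∋ M.
size 1: {H}, {R}, {T} …(+1); under {H} W still reaches {M} ∋ M.
size 2: {H,R}, {H,T}, {H,Y} …(+3); under {H,R} W still reaches {M} ∋ M.
W↔M cannot be blocked by any observed set — no back-door set.
{A}: (i) intercepts every directed W→M path; (ii) no back-door W→{A}; (iii) {W} blocks every back-door {A}→M. Front-door holds.
P(M|do(W)) = Σ_{A} P(A|W) Σ_{W'} P(M|A,W')P(W').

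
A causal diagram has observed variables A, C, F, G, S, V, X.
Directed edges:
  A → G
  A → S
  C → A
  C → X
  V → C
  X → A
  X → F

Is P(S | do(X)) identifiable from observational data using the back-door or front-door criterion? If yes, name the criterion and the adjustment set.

P(S|do(X)): backdoor, adjust for {C}.

desc(X)\{X}={A,F,G,S}; candidates ⊆ {C,V}.
size 0: {}; under {} X still reaches {A,C,G,S,V} ∋ S.
{C}: X⊥S given {C} in G with X→· removed — back-door holds.
P(S|do(X)) = Σ_{C} P(S|X,C)·P(C).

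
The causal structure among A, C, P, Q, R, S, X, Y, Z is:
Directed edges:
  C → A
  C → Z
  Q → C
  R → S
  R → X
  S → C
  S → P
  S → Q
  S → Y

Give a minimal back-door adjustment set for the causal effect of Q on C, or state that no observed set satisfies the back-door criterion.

desc(Q)\{Q}={A,C,Z}; candidates ⊆ {P,R,S,X,Y}.
size 0: {}; under {} Q still reaches {A,C,P,R,S,X,Y,Z} ∋ C.
{S}: Q⊥C given {S} in G with Q→· removed — back-door holds.

Q→C: minimal back-door set {S}.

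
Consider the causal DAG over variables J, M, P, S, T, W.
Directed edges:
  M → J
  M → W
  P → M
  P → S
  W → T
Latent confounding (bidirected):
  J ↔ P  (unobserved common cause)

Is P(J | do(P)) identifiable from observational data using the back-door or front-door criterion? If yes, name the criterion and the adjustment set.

desc(P)\{P}={J,M,S,T,W}; candidates ⊆ {—}.
P↔J: latent back-door arc(s) into P.
size 0: {}; under {} P still reaches {J} ∋ J.
P↔J cannot be blocked by any observed set — no back-door set.
{M}: (i) intercepts every directed P→J path; (ii) no back-door P→{M}; (iii) {P} blocks every back-door {M}→J. Front-door holds.
P(J|do(P)) = Σ_{M} P(M|P) Σ_{P'} P(J|M,P')P(P').

P(J|do(P)): frontdoor, adjust for {M}.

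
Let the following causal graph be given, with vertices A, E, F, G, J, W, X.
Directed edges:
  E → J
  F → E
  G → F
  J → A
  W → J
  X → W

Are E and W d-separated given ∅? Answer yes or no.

Yes — E ⊥ W | ∅.

Bayes-Ball from E | ∅ reaches {A,F,G,J}.
W ∉ reach(E|∅) ⇒ E ⊥ W | ∅.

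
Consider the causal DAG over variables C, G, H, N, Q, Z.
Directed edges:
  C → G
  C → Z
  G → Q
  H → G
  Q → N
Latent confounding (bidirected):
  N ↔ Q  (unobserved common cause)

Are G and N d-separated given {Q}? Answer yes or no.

Bayes-Ball from G | {Q} reaches {C,H,N,Z}.
N ∈ reach(G|{Q}) ⇒ G ⊥̸ N | {Q}.

No — G and N are d-connected given {Q}.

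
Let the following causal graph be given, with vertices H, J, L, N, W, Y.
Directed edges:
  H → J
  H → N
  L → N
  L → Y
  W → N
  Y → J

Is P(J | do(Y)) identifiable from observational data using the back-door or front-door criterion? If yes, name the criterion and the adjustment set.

desc(Y)\{Y}={J}; candidates ⊆ {H,L,N,W}.
∅: Y⊥J given ∅ in G with Y→· removed — back-door holds.
P(J|do(Y)) = P(J|Y) — no adjustment needed.

P(J|do(Y)): backdoor, adjust for ∅.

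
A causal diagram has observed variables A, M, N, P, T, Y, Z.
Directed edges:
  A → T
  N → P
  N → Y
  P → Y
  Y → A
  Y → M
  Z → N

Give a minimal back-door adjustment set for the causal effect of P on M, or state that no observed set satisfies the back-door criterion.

desc(P)\{P}={A,M,T,Y}; candidates ⊆ {N,Z}.
size 0: {}; under {} P still reaches {A,M,N,T,Y,Z} ∋ M.
{N}: P⊥M given {N} in G with P→· removed — back-door holds.

P→M: minimal back-door set {N}.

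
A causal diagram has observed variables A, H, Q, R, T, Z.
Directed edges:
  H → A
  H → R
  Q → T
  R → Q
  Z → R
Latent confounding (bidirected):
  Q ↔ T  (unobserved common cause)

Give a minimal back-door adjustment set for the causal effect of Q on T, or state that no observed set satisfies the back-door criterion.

desc(Q)\{Q}={T}; candidates ⊆ {A,H,R,Z}.
Q↔T: latent back-door arc(s) into Q.
size 0: {}; under {} Q still reaches {A,H,R,T,Z} ∋ T.
size 1: {A}, {H}, {R} …(+1); under {A} Q still reaches {H,R,T,Z} ∋ T.
size 2: {A,H}, {A,R}, {A,Z} …(+3); under {A,H} Q still reaches {R,T,Z} ∋ T.
Q↔T cannot be blocked by any observed set — no back-door set.

Q→T: no observed back-door set.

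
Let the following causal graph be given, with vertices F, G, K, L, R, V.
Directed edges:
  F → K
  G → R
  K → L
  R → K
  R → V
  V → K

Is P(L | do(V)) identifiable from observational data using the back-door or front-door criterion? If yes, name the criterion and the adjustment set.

P(L|do(V)): backdoor, adjust for {R}.

desc(V)\{V}={K,L}; candidates ⊆ {F,G,R}.
size 0: {}; under {} V still reaches {G,K,L,R} ∋ L.
{R}: V⊥L given {R} in G with V→· removed — back-door holds.
P(L|do(V)) = Σ_{R} P(L|V,R)·P(R).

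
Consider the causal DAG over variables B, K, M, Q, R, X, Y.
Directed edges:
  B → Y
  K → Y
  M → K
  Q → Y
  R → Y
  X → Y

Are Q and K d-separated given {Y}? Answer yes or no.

Bayes-Ball from Q | {Y} reaches {B,K,M,R,X}.
K ∈ reach(Q|{Y}) ⇒ Q ⊥̸ K | {Y}.

No — Q and K are d-connected given {Y}.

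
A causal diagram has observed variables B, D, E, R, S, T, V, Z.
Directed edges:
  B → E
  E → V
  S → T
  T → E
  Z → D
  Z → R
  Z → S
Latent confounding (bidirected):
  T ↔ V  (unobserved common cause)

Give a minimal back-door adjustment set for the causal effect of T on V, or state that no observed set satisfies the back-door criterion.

T→V: no observed back-door set.

desc(T)\{T}={E,V}; candidates ⊆ {B,D,R,S,Z}.
T↔V: latent back-door arc(s) into T.
size 0: {}; under {} T still reaches {D,R,S,V,Z} ∋ V.
size 1: {B}, {D}, {R} …(+2); under {B} T still reaches {D,R,S,V,Z} ∋ V.
size 2: {B,D}, {B,R}, {B,S} …(+7); under {B,D} T still reaches {R,S,V,Z} ∋ V.
T↔V cannot be blocked by any observed set — no back-door set.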